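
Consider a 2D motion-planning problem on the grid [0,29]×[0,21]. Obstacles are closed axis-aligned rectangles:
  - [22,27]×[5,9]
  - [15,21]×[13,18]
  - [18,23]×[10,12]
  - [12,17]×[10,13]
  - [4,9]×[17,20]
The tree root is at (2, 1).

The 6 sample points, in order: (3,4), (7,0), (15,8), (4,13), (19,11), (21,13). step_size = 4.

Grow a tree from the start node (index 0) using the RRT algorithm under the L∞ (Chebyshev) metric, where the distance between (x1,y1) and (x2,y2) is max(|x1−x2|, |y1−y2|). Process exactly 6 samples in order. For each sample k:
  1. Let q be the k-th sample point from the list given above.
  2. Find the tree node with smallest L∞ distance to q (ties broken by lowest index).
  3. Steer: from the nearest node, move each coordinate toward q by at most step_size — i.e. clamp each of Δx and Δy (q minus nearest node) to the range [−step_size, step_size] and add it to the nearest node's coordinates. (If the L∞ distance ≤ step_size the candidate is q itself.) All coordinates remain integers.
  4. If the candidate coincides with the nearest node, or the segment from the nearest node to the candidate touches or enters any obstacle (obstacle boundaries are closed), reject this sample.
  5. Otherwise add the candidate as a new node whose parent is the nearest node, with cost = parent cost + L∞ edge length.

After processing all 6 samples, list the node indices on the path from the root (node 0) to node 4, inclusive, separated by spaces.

Path: 0 1 4

1. q=(3,4) nearest=0 d=3 new=(3,4) → add node 1 parent=0 cost=3
2. q=(7,0) nearest=1 d=4 new=(7,0) → add node 2 parent=1 cost=7
3. q=(15,8) nearest=2 d=8 new=(11,4) → add node 3 parent=2 cost=11
4. q=(4,13) nearest=1 d=9 new=(4,8) → add node 4 parent=1 cost=7
5. q=(19,11) nearest=3 d=8 new=(15,8) → add node 5 parent=3 cost=15
6. q=(21,13) nearest=5 d=6 new=(19,12) → blocked by [18,23]×[10,12], reject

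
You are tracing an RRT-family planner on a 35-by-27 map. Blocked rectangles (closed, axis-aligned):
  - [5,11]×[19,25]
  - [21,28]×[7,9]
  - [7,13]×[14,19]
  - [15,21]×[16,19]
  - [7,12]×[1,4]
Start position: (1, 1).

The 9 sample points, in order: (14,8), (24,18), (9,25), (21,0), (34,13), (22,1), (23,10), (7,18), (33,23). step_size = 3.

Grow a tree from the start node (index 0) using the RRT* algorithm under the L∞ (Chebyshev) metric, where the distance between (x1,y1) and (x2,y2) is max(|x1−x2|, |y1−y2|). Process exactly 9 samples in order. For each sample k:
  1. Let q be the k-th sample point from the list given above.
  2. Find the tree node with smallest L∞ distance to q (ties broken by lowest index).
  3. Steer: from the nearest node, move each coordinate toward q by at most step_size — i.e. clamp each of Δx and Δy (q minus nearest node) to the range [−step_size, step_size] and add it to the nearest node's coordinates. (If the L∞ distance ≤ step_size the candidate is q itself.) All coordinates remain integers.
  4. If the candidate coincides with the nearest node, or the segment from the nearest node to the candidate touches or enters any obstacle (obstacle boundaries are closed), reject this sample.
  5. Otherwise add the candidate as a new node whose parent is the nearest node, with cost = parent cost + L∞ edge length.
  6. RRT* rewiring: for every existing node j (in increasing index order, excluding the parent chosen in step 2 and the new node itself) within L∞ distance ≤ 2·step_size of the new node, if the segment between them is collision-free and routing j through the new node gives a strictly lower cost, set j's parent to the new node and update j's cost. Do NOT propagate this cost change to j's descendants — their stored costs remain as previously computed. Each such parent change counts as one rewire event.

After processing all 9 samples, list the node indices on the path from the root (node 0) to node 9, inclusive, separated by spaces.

Path: 0 1 2 3 4 5 6 7 9

1. q=(14,8) nearest=0 d=13 new=(4,4) → add node 1 parent=0 cost=3
2. q=(24,18) nearest=1 d=20 new=(7,7) → add node 2 parent=1 cost=6
3. q=(9,25) nearest=2 d=18 new=(9,10) → add node 3 parent=2 cost=9
4. q=(21,0) nearest=3 d=12 new=(12,7) → add node 4 parent=3 cost=12
5. q=(34,13) nearest=4 d=22 new=(15,10) → add node 5 parent=4 cost=15
6. q=(22,1) nearest=5 d=9 new=(18,7) → add node 6 parent=5 cost=18
7. q=(23,10) nearest=6 d=5 new=(21,10) → add node 7 parent=6 cost=21
8. q=(7,18) nearest=3 d=8 new=(7,13) → add node 8 parent=3 cost=12
9. q=(33,23) nearest=7 d=13 new=(24,13) → add node 9 parent=7 cost=24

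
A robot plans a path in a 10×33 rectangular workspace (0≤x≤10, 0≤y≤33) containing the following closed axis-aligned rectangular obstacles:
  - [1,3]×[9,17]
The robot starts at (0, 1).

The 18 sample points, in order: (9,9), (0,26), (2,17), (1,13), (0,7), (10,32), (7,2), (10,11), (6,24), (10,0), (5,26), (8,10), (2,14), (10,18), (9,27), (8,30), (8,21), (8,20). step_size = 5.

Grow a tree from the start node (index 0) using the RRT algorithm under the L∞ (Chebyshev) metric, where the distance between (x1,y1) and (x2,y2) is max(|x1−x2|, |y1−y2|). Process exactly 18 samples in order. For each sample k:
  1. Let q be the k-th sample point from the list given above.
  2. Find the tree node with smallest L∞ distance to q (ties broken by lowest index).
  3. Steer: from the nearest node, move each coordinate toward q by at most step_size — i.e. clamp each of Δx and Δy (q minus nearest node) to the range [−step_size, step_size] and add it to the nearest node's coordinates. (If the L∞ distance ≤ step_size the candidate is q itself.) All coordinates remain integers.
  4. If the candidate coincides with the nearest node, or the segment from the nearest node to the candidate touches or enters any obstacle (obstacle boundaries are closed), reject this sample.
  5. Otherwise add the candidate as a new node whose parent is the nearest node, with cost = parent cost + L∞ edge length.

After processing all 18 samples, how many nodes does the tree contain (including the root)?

1. q=(9,9) nearest=0 d=9 new=(5,6) → add node 1 parent=0 cost=5
2. q=(0,26) nearest=1 d=20 new=(0,11) → blocked by [1,3]×[9,17], reject
3. q=(2,17) nearest=1 d=11 new=(2,11) → blocked by [1,3]×[9,17], reject
4. q=(1,13) nearest=1 d=7 new=(1,11) → blocked by [1,3]×[9,17], reject
5. q=(0,7) nearest=1 d=5 new=(0,7) → add node 2 parent=1 cost=10
6. q=(10,32) nearest=2 d=25 new=(5,12) → blocked by [1,3]×[9,17], reject
7. q=(7,2) nearest=1 d=4 new=(7,2) → add node 3 parent=1 cost=9
8. q=(10,11) nearest=1 d=5 new=(10,11) → add node 4 parent=1 cost=10
9. q=(6,24) nearest=4 d=13 new=(6,16) → add node 5 parent=4 cost=15
10. q=(10,0) nearest=3 d=3 new=(10,0) → add node 6 parent=3 cost=12
11. q=(5,26) nearest=5 d=10 new=(5,21) → add node 7 parent=5 cost=20
12. q=(8,10) nearest=4 d=2 new=(8,10) → add node 8 parent=4 cost=12
13. q=(2,14) nearest=5 d=4 new=(2,14) → blocked by [1,3]×[9,17], reject
14. q=(10,18) nearest=5 d=4 new=(10,18) → add node 9 parent=5 cost=19
15. q=(9,27) nearest=7 d=6 new=(9,26) → add node 10 parent=7 cost=25
16. q=(8,30) nearest=10 d=4 new=(8,30) → add node 11 parent=10 cost=29
17. q=(8,21) nearest=7 d=3 new=(8,21) → add node 12 parent=7 cost=23
18. q=(8,20) nearest=12 d=1 new=(8,20) → add node 13 parent=12 cost=24

Node count: 14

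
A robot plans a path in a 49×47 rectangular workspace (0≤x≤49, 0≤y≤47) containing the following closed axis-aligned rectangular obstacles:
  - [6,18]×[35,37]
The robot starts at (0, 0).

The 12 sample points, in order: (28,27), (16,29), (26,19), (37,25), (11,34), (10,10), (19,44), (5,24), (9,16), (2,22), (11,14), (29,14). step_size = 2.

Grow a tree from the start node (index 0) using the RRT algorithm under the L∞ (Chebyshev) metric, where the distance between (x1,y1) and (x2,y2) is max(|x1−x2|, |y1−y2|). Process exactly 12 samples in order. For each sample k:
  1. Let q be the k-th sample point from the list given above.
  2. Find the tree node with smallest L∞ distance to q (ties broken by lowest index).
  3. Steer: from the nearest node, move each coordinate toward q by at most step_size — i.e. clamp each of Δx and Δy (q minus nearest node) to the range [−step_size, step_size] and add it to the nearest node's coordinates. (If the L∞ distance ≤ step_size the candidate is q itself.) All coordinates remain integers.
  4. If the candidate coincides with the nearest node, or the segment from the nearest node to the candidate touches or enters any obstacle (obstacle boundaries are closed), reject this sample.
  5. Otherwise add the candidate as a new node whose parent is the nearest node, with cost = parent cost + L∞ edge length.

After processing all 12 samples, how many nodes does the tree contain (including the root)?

1. q=(28,27) nearest=0 d=28 new=(2,2) → add node 1 parent=0 cost=2
2. q=(16,29) nearest=1 d=27 new=(4,4) → add node 2 parent=1 cost=4
3. q=(26,19) nearest=2 d=22 new=(6,6) → add node 3 parent=2 cost=6
4. q=(37,25) nearest=3 d=31 new=(8,8) → add node 4 parent=3 cost=8
5. q=(11,34) nearest=4 d=26 new=(10,10) → add node 5 parent=4 cost=10
6. q=(10,10) nearest=5 d=0 → coincident, reject
7. q=(19,44) nearest=5 d=34 new=(12,12) → add node 6 parent=5 cost=12
8. q=(5,24) nearest=6 d=12 new=(10,14) → add node 7 parent=6 cost=14
9. q=(9,16) nearest=7 d=2 new=(9,16) → add node 8 parent=7 cost=16
10. q=(2,22) nearest=8 d=7 new=(7,18) → add node 9 parent=8 cost=18
11. q=(11,14) nearest=7 d=1 new=(11,14) → add node 10 parent=7 cost=15
12. q=(29,14) nearest=6 d=17 new=(14,14) → add node 11 parent=6 cost=14

Node count: 12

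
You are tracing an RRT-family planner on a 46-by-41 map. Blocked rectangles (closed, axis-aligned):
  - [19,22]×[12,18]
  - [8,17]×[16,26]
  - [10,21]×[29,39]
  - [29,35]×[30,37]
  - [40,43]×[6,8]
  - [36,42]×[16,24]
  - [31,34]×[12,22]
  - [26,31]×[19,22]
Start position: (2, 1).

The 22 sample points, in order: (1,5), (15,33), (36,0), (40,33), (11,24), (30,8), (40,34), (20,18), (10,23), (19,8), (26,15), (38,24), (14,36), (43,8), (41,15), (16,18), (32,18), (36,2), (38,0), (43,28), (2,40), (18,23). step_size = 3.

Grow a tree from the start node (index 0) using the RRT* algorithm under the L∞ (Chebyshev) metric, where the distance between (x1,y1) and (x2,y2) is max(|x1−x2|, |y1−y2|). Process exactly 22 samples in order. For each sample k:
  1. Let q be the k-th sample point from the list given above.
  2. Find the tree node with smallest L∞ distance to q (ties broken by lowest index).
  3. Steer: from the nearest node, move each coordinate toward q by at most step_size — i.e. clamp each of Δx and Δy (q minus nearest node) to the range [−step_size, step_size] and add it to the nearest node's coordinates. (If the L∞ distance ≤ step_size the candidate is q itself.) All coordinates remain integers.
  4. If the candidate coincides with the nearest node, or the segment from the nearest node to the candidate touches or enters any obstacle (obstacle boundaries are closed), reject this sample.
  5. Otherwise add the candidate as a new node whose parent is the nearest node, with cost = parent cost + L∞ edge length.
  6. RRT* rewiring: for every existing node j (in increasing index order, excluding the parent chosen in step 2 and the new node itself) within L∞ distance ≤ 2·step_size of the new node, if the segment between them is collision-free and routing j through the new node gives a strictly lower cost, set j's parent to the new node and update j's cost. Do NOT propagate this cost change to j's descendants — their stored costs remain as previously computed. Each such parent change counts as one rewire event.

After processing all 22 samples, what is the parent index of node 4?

Parent of node 4: 3

1. q=(1,5) nearest=0 d=4 new=(1,4) → add node 1 parent=0 cost=3
2. q=(15,33) nearest=1 d=29 new=(4,7) → add node 2 parent=1 cost=6
3. q=(36,0) nearest=2 d=32 new=(7,4) → add node 3 parent=2 cost=9
4. q=(40,33) nearest=3 d=33 new=(10,7) → add node 4 parent=3 cost=12
5. q=(11,24) nearest=2 d=17 new=(7,10) → add node 5 parent=2 cost=9
6. q=(30,8) nearest=4 d=20 new=(13,8) → add node 6 parent=4 cost=15
7. q=(40,34) nearest=6 d=27 new=(16,11) → add node 7 parent=6 cost=18
8. q=(20,18) nearest=7 d=7 new=(19,14) → blocked by [19,22]×[12,18], reject
9. q=(10,23) nearest=7 d=12 new=(13,14) → add node 8 parent=7 cost=21
10. q=(19,8) nearest=7 d=3 new=(19,8) → add node 9 parent=7 cost=21
11. q=(26,15) nearest=9 d=7 new=(22,11) → add node 10 parent=9 cost=24
12. q=(38,24) nearest=10 d=16 new=(25,14) → add node 11 parent=10 cost=27
13. q=(14,36) nearest=8 d=22 new=(14,17) → blocked by [8,17]×[16,26], reject
14. q=(43,8) nearest=11 d=18 new=(28,11) → add node 12 parent=11 cost=30
15. q=(41,15) nearest=12 d=13 new=(31,14) → blocked by [31,34]×[12,22], reject
16. q=(16,18) nearest=8 d=4 new=(16,17) → blocked by [8,17]×[16,26], reject
17. q=(32,18) nearest=11 d=7 new=(28,17) → add node 13 parent=11 cost=30
18. q=(36,2) nearest=12 d=9 new=(31,8) → add node 14 parent=12 cost=33
19. q=(38,0) nearest=14 d=8 new=(34,5) → add node 15 parent=14 cost=36
20. q=(43,28) nearest=13 d=15 new=(31,20) → blocked by [31,34]×[12,22], reject
21. q=(2,40) nearest=8 d=26 new=(10,17) → blocked by [8,17]×[16,26], reject
22. q=(18,23) nearest=8 d=9 new=(16,17) → blocked by [8,17]×[16,26], reject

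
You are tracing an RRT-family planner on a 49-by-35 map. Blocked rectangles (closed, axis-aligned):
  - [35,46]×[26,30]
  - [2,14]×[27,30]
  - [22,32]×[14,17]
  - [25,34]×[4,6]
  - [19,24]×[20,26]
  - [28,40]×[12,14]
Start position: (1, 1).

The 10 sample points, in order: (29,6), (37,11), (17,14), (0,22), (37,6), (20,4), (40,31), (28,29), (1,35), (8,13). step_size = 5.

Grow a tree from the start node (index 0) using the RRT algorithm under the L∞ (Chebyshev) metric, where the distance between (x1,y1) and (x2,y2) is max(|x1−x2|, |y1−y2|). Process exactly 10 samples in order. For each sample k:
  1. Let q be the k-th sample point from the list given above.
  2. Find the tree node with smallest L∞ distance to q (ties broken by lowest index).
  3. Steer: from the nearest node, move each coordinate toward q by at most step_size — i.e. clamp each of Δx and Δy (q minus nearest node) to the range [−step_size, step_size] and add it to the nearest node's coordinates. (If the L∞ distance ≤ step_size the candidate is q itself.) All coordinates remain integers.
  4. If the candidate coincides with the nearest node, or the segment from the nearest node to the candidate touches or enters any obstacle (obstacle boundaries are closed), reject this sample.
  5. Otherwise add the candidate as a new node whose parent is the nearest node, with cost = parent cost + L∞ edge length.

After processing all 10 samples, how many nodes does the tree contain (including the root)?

1. q=(29,6) nearest=0 d=28 new=(6,6) → add node 1 parent=0 cost=5
2. q=(37,11) nearest=1 d=31 new=(11,11) → add node 2 parent=1 cost=10
3. q=(17,14) nearest=2 d=6 new=(16,14) → add node 3 parent=2 cost=15
4. q=(0,22) nearest=2 d=11 new=(6,16) → add node 4 parent=2 cost=15
5. q=(37,6) nearest=3 d=21 new=(21,9) → add node 5 parent=3 cost=20
6. q=(20,4) nearest=5 d=5 new=(20,4) → add node 6 parent=5 cost=25
7. q=(40,31) nearest=5 d=22 new=(26,14) → blocked by [22,32]×[14,17], reject
8. q=(28,29) nearest=3 d=15 new=(21,19) → add node 7 parent=3 cost=20
9. q=(1,35) nearest=4 d=19 new=(1,21) → add node 8 parent=4 cost=20
10. q=(8,13) nearest=2 d=3 new=(8,13) → add node 9 parent=2 cost=13

Node count: 10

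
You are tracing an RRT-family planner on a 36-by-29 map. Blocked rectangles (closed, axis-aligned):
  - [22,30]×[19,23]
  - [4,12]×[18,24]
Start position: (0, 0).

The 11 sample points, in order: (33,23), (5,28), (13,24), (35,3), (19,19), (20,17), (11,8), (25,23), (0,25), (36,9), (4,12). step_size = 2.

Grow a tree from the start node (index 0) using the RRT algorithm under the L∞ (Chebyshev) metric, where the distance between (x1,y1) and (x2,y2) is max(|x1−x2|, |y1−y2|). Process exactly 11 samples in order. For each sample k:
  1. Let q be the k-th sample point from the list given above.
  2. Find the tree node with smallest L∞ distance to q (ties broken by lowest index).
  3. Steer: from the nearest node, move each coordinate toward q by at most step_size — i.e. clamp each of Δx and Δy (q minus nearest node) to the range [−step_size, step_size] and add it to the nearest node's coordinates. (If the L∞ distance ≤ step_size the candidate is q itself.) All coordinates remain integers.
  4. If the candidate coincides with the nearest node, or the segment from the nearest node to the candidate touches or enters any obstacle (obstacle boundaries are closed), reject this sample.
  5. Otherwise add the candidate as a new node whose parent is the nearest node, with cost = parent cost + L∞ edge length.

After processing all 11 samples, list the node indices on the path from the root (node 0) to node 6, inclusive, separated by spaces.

1. q=(33,23) nearest=0 d=33 new=(2,2) → add node 1 parent=0 cost=2
2. q=(5,28) nearest=1 d=26 new=(4,4) → add node 2 parent=1 cost=4
3. q=(13,24) nearest=2 d=20 new=(6,6) → add node 3 parent=2 cost=6
4. q=(35,3) nearest=3 d=29 new=(8,4) → add node 4 parent=3 cost=8
5. q=(19,19) nearest=3 d=13 new=(8,8) → add node 5 parent=3 cost=8
6. q=(20,17) nearest=5 d=12 new=(10,10) → add node 6 parent=5 cost=10
7. q=(11,8) nearest=6 d=2 new=(11,8) → add node 7 parent=6 cost=12
8. q=(25,23) nearest=6 d=15 new=(12,12) → add node 8 parent=6 cost=12
9. q=(0,25) nearest=8 d=13 new=(10,14) → add node 9 parent=8 cost=14
10. q=(36,9) nearest=8 d=24 new=(14,10) → add node 10 parent=8 cost=14
11. q=(4,12) nearest=5 d=4 new=(6,10) → add node 11 parent=5 cost=10

Path: 0 1 2 3 5 6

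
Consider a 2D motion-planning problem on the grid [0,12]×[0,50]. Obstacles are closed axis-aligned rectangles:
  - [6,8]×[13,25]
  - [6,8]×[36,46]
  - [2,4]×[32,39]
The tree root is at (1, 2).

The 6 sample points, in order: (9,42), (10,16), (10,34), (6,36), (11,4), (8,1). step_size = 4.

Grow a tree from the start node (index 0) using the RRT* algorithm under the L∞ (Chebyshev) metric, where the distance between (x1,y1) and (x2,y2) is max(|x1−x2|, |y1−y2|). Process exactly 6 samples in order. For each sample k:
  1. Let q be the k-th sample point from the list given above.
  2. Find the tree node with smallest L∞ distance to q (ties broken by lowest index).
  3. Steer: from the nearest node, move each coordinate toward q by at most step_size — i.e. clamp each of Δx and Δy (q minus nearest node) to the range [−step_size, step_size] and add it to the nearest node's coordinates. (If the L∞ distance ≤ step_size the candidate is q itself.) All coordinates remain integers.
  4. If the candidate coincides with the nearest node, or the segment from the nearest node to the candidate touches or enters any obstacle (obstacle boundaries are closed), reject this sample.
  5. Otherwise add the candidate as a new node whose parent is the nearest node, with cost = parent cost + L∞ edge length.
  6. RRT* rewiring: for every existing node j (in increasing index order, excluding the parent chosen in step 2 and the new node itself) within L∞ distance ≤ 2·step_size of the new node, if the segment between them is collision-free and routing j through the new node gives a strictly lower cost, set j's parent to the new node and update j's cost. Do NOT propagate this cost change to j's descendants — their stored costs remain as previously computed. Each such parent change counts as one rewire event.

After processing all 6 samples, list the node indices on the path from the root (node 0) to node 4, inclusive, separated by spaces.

1. q=(9,42) nearest=0 d=40 new=(5,6) → add node 1 parent=0 cost=4
2. q=(10,16) nearest=1 d=10 new=(9,10) → add node 2 parent=1 cost=8
3. q=(10,34) nearest=2 d=24 new=(10,14) → add node 3 parent=2 cost=12
4. q=(6,36) nearest=3 d=22 new=(6,18) → blocked by [6,8]×[13,25], reject
5. q=(11,4) nearest=1 d=6 new=(9,4) → add node 4 parent=1 cost=8
6. q=(8,1) nearest=4 d=3 new=(8,1) → add node 5 parent=4 cost=11

Path: 0 1 4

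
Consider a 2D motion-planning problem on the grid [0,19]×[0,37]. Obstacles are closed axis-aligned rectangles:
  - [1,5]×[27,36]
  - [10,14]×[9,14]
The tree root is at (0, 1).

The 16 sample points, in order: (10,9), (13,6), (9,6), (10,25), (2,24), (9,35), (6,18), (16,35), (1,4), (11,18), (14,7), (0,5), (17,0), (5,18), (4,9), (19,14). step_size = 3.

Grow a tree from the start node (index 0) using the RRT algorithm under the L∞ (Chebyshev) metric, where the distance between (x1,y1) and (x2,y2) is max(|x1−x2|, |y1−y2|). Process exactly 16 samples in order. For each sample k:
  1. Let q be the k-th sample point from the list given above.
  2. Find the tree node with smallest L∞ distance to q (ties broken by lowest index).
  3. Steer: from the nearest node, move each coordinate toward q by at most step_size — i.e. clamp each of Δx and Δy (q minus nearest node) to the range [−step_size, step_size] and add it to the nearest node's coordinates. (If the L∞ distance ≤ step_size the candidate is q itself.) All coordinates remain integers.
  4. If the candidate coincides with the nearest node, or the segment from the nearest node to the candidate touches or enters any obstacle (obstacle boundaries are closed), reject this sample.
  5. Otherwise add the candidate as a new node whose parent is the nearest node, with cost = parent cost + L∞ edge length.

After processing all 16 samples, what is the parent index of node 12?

Parent of node 12: 9

1. q=(10,9) nearest=0 d=10 new=(3,4) → add node 1 parent=0 cost=3
2. q=(13,6) nearest=1 d=10 new=(6,6) → add node 2 parent=1 cost=6
3. q=(9,6) nearest=2 d=3 new=(9,6) → add node 3 parent=2 cost=9
4. q=(10,25) nearest=2 d=19 new=(9,9) → add node 4 parent=2 cost=9
5. q=(2,24) nearest=4 d=15 new=(6,12) → add node 5 parent=4 cost=12
6. q=(9,35) nearest=5 d=23 new=(9,15) → add node 6 parent=5 cost=15
7. q=(6,18) nearest=6 d=3 new=(6,18) → add node 7 parent=6 cost=18
8. q=(16,35) nearest=7 d=17 new=(9,21) → add node 8 parent=7 cost=21
9. q=(1,4) nearest=1 d=2 new=(1,4) → add node 9 parent=1 cost=5
10. q=(11,18) nearest=6 d=3 new=(11,18) → add node 10 parent=6 cost=18
11. q=(14,7) nearest=3 d=5 new=(12,7) → add node 11 parent=3 cost=12
12. q=(0,5) nearest=9 d=1 new=(0,5) → add node 12 parent=9 cost=6
13. q=(17,0) nearest=11 d=7 new=(15,4) → add node 13 parent=11 cost=15
14. q=(5,18) nearest=7 d=1 new=(5,18) → add node 14 parent=7 cost=19
15. q=(4,9) nearest=2 d=3 new=(4,9) → add node 15 parent=2 cost=9
16. q=(19,14) nearest=11 d=7 new=(15,10) → blocked by [10,14]×[9,14], reject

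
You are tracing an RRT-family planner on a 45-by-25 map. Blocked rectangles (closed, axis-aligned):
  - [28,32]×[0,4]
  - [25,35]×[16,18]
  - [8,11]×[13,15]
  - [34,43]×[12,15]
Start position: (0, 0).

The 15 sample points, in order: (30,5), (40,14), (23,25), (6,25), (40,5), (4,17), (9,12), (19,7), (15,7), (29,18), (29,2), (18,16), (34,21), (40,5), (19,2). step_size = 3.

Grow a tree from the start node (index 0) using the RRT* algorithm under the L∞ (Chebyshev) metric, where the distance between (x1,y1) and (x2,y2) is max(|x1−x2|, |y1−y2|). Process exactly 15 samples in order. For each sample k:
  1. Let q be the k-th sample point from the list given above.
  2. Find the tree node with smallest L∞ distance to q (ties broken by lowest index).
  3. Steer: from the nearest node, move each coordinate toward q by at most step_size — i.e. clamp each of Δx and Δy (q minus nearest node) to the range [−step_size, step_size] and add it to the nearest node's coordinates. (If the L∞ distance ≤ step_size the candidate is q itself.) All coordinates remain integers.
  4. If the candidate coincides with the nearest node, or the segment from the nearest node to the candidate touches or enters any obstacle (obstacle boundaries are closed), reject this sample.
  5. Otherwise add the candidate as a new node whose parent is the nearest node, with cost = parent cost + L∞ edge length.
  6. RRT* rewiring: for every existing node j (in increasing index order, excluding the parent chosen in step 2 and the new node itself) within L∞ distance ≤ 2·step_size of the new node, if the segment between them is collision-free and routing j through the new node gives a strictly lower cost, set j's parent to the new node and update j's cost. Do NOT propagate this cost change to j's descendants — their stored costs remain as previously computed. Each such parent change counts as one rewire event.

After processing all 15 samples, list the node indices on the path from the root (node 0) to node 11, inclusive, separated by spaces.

1. q=(30,5) nearest=0 d=30 new=(3,3) → add node 1 parent=0 cost=3
2. q=(40,14) nearest=1 d=37 new=(6,6) → add node 2 parent=1 cost=6
3. q=(23,25) nearest=2 d=19 new=(9,9) → add node 3 parent=2 cost=9
4. q=(6,25) nearest=3 d=16 new=(6,12) → add node 4 parent=3 cost=12
5. q=(40,5) nearest=3 d=31 new=(12,6) → add node 5 parent=3 cost=12
6. q=(4,17) nearest=4 d=5 new=(4,15) → add node 6 parent=4 cost=15
7. q=(9,12) nearest=3 d=3 new=(9,12) → add node 7 parent=3 cost=12
8. q=(19,7) nearest=5 d=7 new=(15,7) → add node 8 parent=5 cost=15
9. q=(15,7) nearest=8 d=0 → coincident, reject
10. q=(29,18) nearest=8 d=14 new=(18,10) → add node 9 parent=8 cost=18
11. q=(29,2) nearest=9 d=11 new=(21,7) → add node 10 parent=9 cost=21
12. q=(18,16) nearest=9 d=6 new=(18,13) → add node 11 parent=9 cost=21
13. q=(34,21) nearest=10 d=14 new=(24,10) → add node 12 parent=10 cost=24
14. q=(40,5) nearest=12 d=16 new=(27,7) → add node 13 parent=12 cost=27
15. q=(19,2) nearest=8 d=5 new=(18,4) → add node 14 parent=8 cost=18

Path: 0 1 2 3 5 8 9 11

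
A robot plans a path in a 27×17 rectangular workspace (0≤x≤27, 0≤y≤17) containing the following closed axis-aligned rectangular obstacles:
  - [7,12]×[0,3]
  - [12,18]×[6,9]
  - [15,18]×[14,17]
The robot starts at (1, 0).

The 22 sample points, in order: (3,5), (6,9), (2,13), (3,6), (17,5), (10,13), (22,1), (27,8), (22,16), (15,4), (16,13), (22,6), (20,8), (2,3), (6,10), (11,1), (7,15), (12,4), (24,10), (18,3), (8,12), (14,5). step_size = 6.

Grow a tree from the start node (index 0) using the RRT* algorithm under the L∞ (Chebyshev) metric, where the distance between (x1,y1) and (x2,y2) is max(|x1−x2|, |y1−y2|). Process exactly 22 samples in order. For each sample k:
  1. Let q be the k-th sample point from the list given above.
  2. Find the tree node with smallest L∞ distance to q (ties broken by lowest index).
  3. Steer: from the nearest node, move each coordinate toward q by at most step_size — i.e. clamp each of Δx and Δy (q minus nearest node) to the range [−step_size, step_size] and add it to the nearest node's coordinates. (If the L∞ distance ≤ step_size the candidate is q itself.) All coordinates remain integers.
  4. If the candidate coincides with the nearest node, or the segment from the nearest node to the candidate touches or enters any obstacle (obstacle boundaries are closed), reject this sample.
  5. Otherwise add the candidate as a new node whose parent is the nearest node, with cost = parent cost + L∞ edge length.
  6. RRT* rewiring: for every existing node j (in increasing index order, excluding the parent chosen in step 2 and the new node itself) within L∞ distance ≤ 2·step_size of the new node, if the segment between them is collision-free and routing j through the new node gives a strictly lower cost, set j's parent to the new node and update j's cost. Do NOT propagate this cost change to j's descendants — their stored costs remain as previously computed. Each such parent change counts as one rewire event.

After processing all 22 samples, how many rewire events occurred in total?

1. q=(3,5) nearest=0 d=5 new=(3,5) → add node 1 parent=0 cost=5
2. q=(6,9) nearest=1 d=4 new=(6,9) → add node 2 parent=1 cost=9
3. q=(2,13) nearest=2 d=4 new=(2,13) → add node 3 parent=2 cost=13
4. q=(3,6) nearest=1 d=1 new=(3,6) → add node 4 parent=1 cost=6
5. q=(17,5) nearest=2 d=11 new=(12,5) → add node 5 parent=2 cost=15
6. q=(10,13) nearest=2 d=4 new=(10,13) → add node 6 parent=2 cost=13
7. q=(22,1) nearest=5 d=10 new=(18,1) → add node 7 parent=5 cost=21
8. q=(27,8) nearest=7 d=9 new=(24,7) → add node 8 parent=7 cost=27
9. q=(22,16) nearest=8 d=9 new=(22,13) → add node 9 parent=8 cost=33
10. q=(15,4) nearest=5 d=3 new=(15,4) → add node 10 parent=5 cost=18
11. q=(16,13) nearest=6 d=6 new=(16,13) → add node 11 parent=6 cost=19; rewire 9→11 (25<33)
12. q=(22,6) nearest=8 d=2 new=(22,6) → add node 12 parent=8 cost=29
13. q=(20,8) nearest=12 d=2 new=(20,8) → add node 13 parent=12 cost=31
14. q=(2,3) nearest=1 d=2 new=(2,3) → add node 14 parent=1 cost=7
15. q=(6,10) nearest=2 d=1 new=(6,10) → add node 15 parent=2 cost=10
16. q=(11,1) nearest=5 d=4 new=(11,1) → blocked by [7,12]×[0,3], reject
17. q=(7,15) nearest=6 d=3 new=(7,15) → add node 16 parent=6 cost=16
18. q=(12,4) nearest=5 d=1 new=(12,4) → add node 17 parent=5 cost=16; rewire 12→17 (26<29)
19. q=(24,10) nearest=8 d=3 new=(24,10) → add node 18 parent=8 cost=30
20. q=(18,3) nearest=7 d=2 new=(18,3) → add node 19 parent=7 cost=23; rewire 13→19 (28<31)
21. q=(8,12) nearest=6 d=2 new=(8,12) → add node 20 parent=6 cost=15
22. q=(14,5) nearest=10 d=1 new=(14,5) → add node 21 parent=10 cost=19

Rewire events: 3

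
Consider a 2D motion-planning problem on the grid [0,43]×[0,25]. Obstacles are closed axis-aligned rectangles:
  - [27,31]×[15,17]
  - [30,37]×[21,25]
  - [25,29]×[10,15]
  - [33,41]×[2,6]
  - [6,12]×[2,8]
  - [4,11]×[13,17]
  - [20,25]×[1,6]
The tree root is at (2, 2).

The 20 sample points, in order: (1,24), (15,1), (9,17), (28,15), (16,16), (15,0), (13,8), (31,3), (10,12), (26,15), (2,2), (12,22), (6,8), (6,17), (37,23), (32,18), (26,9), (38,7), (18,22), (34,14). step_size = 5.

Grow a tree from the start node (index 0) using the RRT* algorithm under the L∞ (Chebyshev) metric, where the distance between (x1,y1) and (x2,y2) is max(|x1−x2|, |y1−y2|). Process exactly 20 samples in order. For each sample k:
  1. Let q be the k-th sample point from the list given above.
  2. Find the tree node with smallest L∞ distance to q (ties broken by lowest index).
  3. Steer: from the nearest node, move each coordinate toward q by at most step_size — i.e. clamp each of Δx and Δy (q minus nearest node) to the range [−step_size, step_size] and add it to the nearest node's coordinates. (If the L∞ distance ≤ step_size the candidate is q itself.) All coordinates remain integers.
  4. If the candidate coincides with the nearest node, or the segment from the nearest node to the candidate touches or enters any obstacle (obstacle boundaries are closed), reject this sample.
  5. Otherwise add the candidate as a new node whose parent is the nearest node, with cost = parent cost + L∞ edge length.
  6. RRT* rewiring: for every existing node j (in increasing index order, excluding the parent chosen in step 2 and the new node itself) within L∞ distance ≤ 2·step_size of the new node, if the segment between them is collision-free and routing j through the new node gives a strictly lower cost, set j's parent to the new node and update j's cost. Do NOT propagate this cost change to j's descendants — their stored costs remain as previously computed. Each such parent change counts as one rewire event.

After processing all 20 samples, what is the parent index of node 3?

Parent of node 3: 1

1. q=(1,24) nearest=0 d=22 new=(1,7) → add node 1 parent=0 cost=5
2. q=(15,1) nearest=0 d=13 new=(7,1) → add node 2 parent=0 cost=5
3. q=(9,17) nearest=1 d=10 new=(6,12) → add node 3 parent=1 cost=10
4. q=(28,15) nearest=2 d=21 new=(12,6) → blocked by [6,12]×[2,8], reject
5. q=(16,16) nearest=3 d=10 new=(11,16) → blocked by [4,11]×[13,17], reject
6. q=(15,0) nearest=2 d=8 new=(12,0) → add node 4 parent=2 cost=10
7. q=(13,8) nearest=2 d=7 new=(12,6) → blocked by [6,12]×[2,8], reject
8. q=(31,3) nearest=4 d=19 new=(17,3) → add node 5 parent=4 cost=15
9. q=(10,12) nearest=3 d=4 new=(10,12) → add node 6 parent=3 cost=14
10. q=(26,15) nearest=5 d=12 new=(22,8) → blocked by [20,25]×[1,6], reject
11. q=(2,2) nearest=0 d=0 → coincident, reject
12. q=(12,22) nearest=3 d=10 new=(11,17) → blocked by [4,11]×[13,17], reject
13. q=(6,8) nearest=3 d=4 new=(6,8) → blocked by [6,12]×[2,8], reject
14. q=(6,17) nearest=3 d=5 new=(6,17) → blocked by [4,11]×[13,17], reject
15. q=(37,23) nearest=5 d=20 new=(22,8) → blocked by [20,25]×[1,6], reject
16. q=(32,18) nearest=5 d=15 new=(22,8) → blocked by [20,25]×[1,6], reject
17. q=(26,9) nearest=5 d=9 new=(22,8) → blocked by [20,25]×[1,6], reject
18. q=(38,7) nearest=5 d=21 new=(22,7) → blocked by [20,25]×[1,6], reject
19. q=(18,22) nearest=6 d=10 new=(15,17) → blocked by [4,11]×[13,17], reject
20. q=(34,14) nearest=5 d=17 new=(22,8) → blocked by [20,25]×[1,6], reject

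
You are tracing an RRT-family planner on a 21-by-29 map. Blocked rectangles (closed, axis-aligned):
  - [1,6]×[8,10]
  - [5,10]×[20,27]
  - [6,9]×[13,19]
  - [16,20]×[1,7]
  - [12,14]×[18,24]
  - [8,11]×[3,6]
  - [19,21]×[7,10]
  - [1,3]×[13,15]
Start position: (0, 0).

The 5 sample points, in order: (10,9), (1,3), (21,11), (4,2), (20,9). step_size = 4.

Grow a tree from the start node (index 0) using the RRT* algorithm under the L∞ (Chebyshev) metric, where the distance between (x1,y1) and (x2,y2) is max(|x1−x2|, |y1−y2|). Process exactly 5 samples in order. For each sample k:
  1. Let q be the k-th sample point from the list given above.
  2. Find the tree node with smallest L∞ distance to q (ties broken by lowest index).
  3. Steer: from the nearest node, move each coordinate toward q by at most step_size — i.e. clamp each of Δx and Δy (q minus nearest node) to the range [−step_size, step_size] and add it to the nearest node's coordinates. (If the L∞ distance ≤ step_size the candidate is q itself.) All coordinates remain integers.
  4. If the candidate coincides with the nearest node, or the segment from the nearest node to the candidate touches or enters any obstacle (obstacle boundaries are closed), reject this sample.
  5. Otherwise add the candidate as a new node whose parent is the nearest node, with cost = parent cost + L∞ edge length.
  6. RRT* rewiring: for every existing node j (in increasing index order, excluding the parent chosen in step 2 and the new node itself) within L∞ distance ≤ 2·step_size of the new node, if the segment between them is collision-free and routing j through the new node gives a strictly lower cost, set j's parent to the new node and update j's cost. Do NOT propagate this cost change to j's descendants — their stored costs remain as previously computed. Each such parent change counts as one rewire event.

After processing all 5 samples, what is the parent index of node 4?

1. q=(10,9) nearest=0 d=10 new=(4,4) → add node 1 parent=0 cost=4
2. q=(1,3) nearest=0 d=3 new=(1,3) → add node 2 parent=0 cost=3
3. q=(21,11) nearest=1 d=17 new=(8,8) → add node 3 parent=1 cost=8
4. q=(4,2) nearest=1 d=2 new=(4,2) → add node 4 parent=1 cost=6
5. q=(20,9) nearest=3 d=12 new=(12,9) → add node 5 parent=3 cost=12

Parent of node 4: 1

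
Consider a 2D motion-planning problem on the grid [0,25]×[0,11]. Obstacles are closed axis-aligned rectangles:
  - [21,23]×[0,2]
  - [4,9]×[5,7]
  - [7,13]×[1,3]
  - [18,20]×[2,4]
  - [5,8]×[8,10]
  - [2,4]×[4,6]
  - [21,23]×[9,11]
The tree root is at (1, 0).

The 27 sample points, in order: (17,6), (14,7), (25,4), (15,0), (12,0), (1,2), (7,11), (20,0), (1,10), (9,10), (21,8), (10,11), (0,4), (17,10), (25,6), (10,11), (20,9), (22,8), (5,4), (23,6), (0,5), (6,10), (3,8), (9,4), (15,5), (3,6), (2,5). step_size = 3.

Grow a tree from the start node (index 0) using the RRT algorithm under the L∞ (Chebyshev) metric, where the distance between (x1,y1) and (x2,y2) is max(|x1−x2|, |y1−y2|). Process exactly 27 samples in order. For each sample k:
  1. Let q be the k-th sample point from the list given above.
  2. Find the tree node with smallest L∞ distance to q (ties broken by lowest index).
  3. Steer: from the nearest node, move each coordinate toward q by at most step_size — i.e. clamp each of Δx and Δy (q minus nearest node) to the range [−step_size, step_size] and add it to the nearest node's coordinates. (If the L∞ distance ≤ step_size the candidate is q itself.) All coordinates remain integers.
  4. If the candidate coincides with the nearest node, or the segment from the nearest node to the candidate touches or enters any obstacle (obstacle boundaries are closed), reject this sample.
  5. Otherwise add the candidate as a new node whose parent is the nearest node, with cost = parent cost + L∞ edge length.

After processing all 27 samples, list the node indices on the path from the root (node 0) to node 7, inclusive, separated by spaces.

Path: 0 3 4 6 7

1. q=(17,6) nearest=0 d=16 new=(4,3) → add node 1 parent=0 cost=3
2. q=(14,7) nearest=1 d=10 new=(7,6) → blocked by [4,9]×[5,7], reject
3. q=(25,4) nearest=1 d=21 new=(7,4) → add node 2 parent=1 cost=6
4. q=(15,0) nearest=2 d=8 new=(10,1) → blocked by [7,13]×[1,3], reject
5. q=(12,0) nearest=2 d=5 new=(10,1) → blocked by [7,13]×[1,3], reject
6. q=(1,2) nearest=0 d=2 new=(1,2) → add node 3 parent=0 cost=2
7. q=(7,11) nearest=2 d=7 new=(7,7) → blocked by [4,9]×[5,7], reject
8. q=(20,0) nearest=2 d=13 new=(10,1) → blocked by [7,13]×[1,3], reject
9. q=(1,10) nearest=2 d=6 new=(4,7) → blocked by [4,9]×[5,7], reject
10. q=(9,10) nearest=2 d=6 new=(9,7) → blocked by [4,9]×[5,7], reject
11. q=(21,8) nearest=2 d=14 new=(10,7) → blocked by [4,9]×[5,7], reject
12. q=(10,11) nearest=2 d=7 new=(10,7) → blocked by [4,9]×[5,7], reject
13. q=(0,4) nearest=3 d=2 new=(0,4) → add node 4 parent=3 cost=4
14. q=(17,10) nearest=2 d=10 new=(10,7) → blocked by [4,9]×[5,7], reject
15. q=(25,6) nearest=2 d=18 new=(10,6) → blocked by [4,9]×[5,7], reject
16. q=(10,11) nearest=2 d=7 new=(10,7) → blocked by [4,9]×[5,7], reject
17. q=(20,9) nearest=2 d=13 new=(10,7) → blocked by [4,9]×[5,7], reject
18. q=(22,8) nearest=2 d=15 new=(10,7) → blocked by [4,9]×[5,7], reject
19. q=(5,4) nearest=1 d=1 new=(5,4) → add node 5 parent=1 cost=4
20. q=(23,6) nearest=2 d=16 new=(10,6) → blocked by [4,9]×[5,7], reject
21. q=(0,5) nearest=4 d=1 new=(0,5) → add node 6 parent=4 cost=5
22. q=(6,10) nearest=2 d=6 new=(6,7) → blocked by [4,9]×[5,7], reject
23. q=(3,8) nearest=6 d=3 new=(3,8) → add node 7 parent=6 cost=8
24. q=(9,4) nearest=2 d=2 new=(9,4) → add node 8 parent=2 cost=8
25. q=(15,5) nearest=8 d=6 new=(12,5) → add node 9 parent=8 cost=11
26. q=(3,6) nearest=5 d=2 new=(3,6) → blocked by [4,9]×[5,7], reject
27. q=(2,5) nearest=1 d=2 new=(2,5) → blocked by [2,4]×[4,6], reject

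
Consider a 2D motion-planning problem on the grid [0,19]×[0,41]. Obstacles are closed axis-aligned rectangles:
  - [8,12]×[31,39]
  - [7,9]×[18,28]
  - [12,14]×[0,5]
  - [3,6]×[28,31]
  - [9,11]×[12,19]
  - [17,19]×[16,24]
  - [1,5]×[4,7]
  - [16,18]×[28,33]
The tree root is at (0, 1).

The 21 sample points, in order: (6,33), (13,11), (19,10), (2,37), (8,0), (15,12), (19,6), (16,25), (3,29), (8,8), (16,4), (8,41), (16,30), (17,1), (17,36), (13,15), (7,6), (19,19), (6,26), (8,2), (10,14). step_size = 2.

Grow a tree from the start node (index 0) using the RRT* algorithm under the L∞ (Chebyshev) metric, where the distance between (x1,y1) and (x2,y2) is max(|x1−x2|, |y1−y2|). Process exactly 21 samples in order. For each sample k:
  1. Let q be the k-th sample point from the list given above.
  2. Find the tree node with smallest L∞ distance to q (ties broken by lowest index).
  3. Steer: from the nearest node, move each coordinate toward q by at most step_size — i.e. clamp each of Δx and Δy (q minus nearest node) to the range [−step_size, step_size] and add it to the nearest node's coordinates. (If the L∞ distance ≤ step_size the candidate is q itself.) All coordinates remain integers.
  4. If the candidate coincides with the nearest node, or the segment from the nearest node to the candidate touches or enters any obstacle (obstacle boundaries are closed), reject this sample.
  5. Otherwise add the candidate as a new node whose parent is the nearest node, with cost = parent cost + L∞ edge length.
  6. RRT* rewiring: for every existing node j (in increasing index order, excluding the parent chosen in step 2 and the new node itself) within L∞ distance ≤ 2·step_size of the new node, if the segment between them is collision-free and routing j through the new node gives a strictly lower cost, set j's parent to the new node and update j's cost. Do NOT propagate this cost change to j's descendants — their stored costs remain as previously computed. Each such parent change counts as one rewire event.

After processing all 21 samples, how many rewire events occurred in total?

1. q=(6,33) nearest=0 d=32 new=(2,3) → add node 1 parent=0 cost=2
2. q=(13,11) nearest=1 d=11 new=(4,5) → blocked by [1,5]×[4,7], reject
3. q=(19,10) nearest=1 d=17 new=(4,5) → blocked by [1,5]×[4,7], reject
4. q=(2,37) nearest=1 d=34 new=(2,5) → blocked by [1,5]×[4,7], reject
5. q=(8,0) nearest=1 d=6 new=(4,1) → add node 2 parent=1 cost=4
6. q=(15,12) nearest=2 d=11 new=(6,3) → add node 3 parent=2 cost=6
7. q=(19,6) nearest=3 d=13 new=(8,5) → add node 4 parent=3 cost=8
8. q=(16,25) nearest=4 d=20 new=(10,7) → add node 5 parent=4 cost=10
9. q=(3,29) nearest=5 d=22 new=(8,9) → add node 6 parent=5 cost=12
10. q=(8,8) nearest=6 d=1 new=(8,8) → add node 7 parent=6 cost=13
11. q=(16,4) nearest=5 d=6 new=(12,5) → blocked by [12,14]×[0,5], reject
12. q=(8,41) nearest=6 d=32 new=(8,11) → add node 8 parent=6 cost=14
13. q=(16,30) nearest=8 d=19 new=(10,13) → blocked by [9,11]×[12,19], reject
14. q=(17,1) nearest=5 d=7 new=(12,5) → blocked by [12,14]×[0,5], reject
15. q=(17,36) nearest=8 d=25 new=(10,13) → blocked by [9,11]×[12,19], reject
16. q=(13,15) nearest=8 d=5 new=(10,13) → blocked by [9,11]×[12,19], reject
17. q=(7,6) nearest=4 d=1 new=(7,6) → add node 9 parent=4 cost=9; rewire 7→9 (11<13)
18. q=(19,19) nearest=6 d=11 new=(10,11) → add node 10 parent=6 cost=14
19. q=(6,26) nearest=8 d=15 new=(6,13) → add node 11 parent=8 cost=16
20. q=(8,2) nearest=3 d=2 new=(8,2) → add node 12 parent=3 cost=8
21. q=(10,14) nearest=8 d=3 new=(10,13) → blocked by [9,11]×[12,19], reject

Rewire events: 1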